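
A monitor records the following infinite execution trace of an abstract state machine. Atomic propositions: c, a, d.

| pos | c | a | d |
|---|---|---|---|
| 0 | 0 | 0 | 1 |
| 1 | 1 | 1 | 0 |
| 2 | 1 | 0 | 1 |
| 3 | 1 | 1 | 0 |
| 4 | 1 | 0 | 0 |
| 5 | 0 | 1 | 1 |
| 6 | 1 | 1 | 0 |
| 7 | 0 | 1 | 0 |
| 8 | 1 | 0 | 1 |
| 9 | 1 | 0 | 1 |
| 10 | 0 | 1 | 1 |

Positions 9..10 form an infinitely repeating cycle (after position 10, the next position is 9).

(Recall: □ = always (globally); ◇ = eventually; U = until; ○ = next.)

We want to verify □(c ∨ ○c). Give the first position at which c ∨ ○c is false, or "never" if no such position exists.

never

c ∨ ○c holds at every position 0..10, and those are all the positions the trace ever visits, so the invariant □(c ∨ ○c) is never violated.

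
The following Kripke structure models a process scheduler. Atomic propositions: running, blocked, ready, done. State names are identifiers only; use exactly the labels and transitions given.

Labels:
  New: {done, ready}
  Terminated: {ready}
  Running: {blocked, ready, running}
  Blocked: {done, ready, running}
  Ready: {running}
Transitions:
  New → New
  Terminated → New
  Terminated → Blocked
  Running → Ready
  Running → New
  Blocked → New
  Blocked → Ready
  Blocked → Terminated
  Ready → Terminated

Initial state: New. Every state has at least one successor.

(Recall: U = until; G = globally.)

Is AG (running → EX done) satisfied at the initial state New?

States satisfying running → EX done: {New, Terminated, Running, Blocked}.
States satisfying AG (running → EX done): {New}.
Every state reachable from New satisfies running → EX done.
New ∈ Sat(AG (running → EX done)).

Satisfied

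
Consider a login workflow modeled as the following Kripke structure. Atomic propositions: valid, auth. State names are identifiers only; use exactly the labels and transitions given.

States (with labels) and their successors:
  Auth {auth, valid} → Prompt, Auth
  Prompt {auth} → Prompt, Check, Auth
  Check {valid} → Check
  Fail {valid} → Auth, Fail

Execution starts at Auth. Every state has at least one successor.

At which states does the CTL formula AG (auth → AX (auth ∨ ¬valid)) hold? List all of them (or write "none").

States satisfying auth → AX (auth ∨ ¬valid): {Auth, Check, Fail}.
States satisfying AG (auth → AX (auth ∨ ¬valid)): {Check}.

{Check}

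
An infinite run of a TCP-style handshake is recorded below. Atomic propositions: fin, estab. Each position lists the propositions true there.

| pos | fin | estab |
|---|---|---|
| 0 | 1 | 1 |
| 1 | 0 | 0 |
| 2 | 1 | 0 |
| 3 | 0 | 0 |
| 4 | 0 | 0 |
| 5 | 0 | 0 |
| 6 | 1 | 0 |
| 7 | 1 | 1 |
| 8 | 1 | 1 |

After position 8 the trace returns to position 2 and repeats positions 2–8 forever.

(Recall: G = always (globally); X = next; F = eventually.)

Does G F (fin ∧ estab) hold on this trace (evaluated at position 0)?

F (fin ∧ estab) holds at every position 0..8, and those are all positions ever visited, so G F (fin ∧ estab) holds.

Yes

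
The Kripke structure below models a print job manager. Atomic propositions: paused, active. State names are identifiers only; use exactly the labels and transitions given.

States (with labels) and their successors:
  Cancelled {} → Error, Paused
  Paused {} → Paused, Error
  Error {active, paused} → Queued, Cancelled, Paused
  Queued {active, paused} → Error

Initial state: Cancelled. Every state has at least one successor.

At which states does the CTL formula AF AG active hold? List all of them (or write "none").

States satisfying AG active: ∅.
States satisfying AF AG active: ∅.

none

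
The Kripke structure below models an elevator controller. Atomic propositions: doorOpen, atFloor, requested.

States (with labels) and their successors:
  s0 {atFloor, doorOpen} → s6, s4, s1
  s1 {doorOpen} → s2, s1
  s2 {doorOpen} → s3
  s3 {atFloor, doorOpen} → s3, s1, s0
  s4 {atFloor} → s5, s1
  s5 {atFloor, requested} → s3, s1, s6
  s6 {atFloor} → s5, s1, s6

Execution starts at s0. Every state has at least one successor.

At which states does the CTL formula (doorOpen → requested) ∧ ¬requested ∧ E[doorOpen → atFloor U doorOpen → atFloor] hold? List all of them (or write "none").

{s4, s6}

States satisfying doorOpen → requested: {s4, s5, s6}.
States satisfying ¬requested: {s0, s1, s2, s3, s4, s6}.
States satisfying (doorOpen → requested) ∧ ¬requested: {s4, s6}.
States satisfying doorOpen → atFloor: {s0, s3, s4, s5, s6}.
States satisfying E[doorOpen → atFloor U doorOpen → atFloor]: {s0, s3, s4, s5, s6}.
States satisfying (doorOpen → requested) ∧ ¬requested ∧ E[doorOpen → atFloor U doorOpen → atFloor]: {s4, s6}.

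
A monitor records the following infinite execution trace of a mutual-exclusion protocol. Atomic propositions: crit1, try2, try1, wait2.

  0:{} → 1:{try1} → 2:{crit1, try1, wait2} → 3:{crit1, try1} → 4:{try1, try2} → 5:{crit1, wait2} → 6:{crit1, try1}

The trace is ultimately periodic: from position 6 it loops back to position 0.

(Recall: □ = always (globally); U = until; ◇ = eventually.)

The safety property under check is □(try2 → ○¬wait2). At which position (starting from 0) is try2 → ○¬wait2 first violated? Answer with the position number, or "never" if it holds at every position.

Check try2 → ○¬wait2 at each position in order: 0 ✓, 1 ✓, 2 ✓, 3 ✓.
At position 4 the labels are {try1, try2} and the next position 5 has {crit1, wait2}, so try2 → ○¬wait2 is false there. This is the first violation.

4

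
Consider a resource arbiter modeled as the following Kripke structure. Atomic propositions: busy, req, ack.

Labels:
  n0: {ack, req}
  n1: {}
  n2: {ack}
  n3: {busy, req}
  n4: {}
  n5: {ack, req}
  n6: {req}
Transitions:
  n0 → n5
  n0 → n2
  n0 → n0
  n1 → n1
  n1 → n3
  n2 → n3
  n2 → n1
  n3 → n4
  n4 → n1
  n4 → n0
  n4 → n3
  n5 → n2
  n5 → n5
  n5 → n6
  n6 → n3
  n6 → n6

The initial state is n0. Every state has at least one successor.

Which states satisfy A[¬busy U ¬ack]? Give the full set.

{n1, n2, n3, n4, n6}

States satisfying ¬busy: {n0, n1, n2, n4, n5, n6}.
States satisfying ¬ack: {n1, n3, n4, n6}.
States satisfying A[¬busy U ¬ack]: {n1, n2, n3, n4, n6}.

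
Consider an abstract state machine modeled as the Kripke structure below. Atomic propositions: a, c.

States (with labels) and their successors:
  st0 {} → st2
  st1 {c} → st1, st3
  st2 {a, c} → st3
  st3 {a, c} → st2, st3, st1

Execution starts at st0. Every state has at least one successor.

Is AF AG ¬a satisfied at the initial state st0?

No

States satisfying AG ¬a: ∅.
States satisfying AF AG ¬a: ∅.
There is a path from st0 along which AG ¬a never holds.
st0 ∉ Sat(AF AG ¬a).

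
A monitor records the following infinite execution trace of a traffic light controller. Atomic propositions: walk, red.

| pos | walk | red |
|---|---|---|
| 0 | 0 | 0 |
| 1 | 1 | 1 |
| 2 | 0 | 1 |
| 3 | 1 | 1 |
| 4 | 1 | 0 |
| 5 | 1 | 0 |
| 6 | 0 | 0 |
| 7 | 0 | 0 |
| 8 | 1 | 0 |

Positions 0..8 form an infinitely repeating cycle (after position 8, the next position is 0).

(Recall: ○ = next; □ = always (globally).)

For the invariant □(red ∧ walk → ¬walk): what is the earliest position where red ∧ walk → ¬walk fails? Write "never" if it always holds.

Check red ∧ walk → ¬walk at each position in order: 0 ✓.
At position 1 the labels are {red, walk}, so red ∧ walk → ¬walk is false there. This is the first violation.

1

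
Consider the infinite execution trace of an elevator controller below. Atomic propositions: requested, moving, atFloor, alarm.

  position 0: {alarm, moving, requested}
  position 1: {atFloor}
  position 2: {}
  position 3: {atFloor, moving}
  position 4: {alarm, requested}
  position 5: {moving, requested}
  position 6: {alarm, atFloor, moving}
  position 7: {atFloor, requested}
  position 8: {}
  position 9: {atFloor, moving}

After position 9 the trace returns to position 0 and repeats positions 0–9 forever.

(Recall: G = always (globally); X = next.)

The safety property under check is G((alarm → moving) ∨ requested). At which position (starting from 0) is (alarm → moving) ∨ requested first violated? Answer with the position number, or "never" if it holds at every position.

(alarm → moving) ∨ requested holds at every position 0..9, and those are all the positions the trace ever visits, so the invariant G((alarm → moving) ∨ requested) is never violated.

never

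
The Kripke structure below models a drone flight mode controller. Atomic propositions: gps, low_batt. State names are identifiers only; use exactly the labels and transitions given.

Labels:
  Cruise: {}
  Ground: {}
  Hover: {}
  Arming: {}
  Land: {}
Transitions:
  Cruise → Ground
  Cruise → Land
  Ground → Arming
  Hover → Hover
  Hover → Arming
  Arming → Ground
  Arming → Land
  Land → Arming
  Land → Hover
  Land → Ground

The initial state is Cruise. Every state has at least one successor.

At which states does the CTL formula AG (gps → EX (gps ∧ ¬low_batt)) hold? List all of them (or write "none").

States satisfying gps → EX (gps ∧ ¬low_batt): {Cruise, Ground, Hover, Arming, Land}.
States satisfying AG (gps → EX (gps ∧ ¬low_batt)): {Cruise, Ground, Hover, Arming, Land}.

{Cruise, Ground, Hover, Arming, Land}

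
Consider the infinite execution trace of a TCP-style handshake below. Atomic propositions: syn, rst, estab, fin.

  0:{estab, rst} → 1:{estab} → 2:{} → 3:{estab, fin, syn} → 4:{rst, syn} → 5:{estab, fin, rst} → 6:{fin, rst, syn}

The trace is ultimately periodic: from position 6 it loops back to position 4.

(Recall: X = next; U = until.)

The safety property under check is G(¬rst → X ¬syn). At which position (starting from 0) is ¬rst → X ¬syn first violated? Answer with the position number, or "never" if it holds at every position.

2

Check ¬rst → X ¬syn at each position in order: 0 ✓, 1 ✓.
At position 2 the labels are {} and the next position 3 has {estab, fin, syn}, so ¬rst → X ¬syn is false there. This is the first violation.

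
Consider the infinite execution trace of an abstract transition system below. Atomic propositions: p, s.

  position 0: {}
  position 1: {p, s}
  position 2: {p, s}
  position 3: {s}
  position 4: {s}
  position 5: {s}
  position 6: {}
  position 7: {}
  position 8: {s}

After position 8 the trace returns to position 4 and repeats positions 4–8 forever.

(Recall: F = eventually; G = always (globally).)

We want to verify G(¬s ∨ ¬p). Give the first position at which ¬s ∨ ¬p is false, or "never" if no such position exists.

1

Check ¬s ∨ ¬p at each position in order: 0 ✓.
At position 1 the labels are {p, s}, so ¬s ∨ ¬p is false there. This is the first violation.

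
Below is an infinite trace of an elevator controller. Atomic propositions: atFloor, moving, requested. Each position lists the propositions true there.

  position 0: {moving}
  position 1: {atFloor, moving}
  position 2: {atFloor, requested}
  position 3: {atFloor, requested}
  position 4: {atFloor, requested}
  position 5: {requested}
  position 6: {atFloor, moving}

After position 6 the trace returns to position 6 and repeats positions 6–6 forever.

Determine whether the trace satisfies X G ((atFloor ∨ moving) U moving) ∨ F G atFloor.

Holds

The position after 0 is 1; G ((atFloor ∨ moving) U moving) is false there.
G atFloor holds at position 6, which is reachable from 0, so F G atFloor holds.
At position 0: X G ((atFloor ∨ moving) U moving) is false; F G atFloor is true; so X G ((atFloor ∨ moving) U moving) ∨ F G atFloor is true.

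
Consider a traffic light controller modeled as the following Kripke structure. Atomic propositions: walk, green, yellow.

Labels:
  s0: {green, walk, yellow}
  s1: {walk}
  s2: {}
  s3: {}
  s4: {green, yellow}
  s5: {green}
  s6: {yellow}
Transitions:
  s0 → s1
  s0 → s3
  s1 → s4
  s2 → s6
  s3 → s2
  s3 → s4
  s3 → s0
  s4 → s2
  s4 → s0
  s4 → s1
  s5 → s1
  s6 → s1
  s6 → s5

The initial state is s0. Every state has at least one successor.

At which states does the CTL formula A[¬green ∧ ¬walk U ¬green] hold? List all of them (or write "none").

States satisfying ¬green ∧ ¬walk: {s2, s3, s6}.
States satisfying ¬green: {s1, s2, s3, s6}.
States satisfying A[¬green ∧ ¬walk U ¬green]: {s1, s2, s3, s6}.

{s1, s2, s3, s6}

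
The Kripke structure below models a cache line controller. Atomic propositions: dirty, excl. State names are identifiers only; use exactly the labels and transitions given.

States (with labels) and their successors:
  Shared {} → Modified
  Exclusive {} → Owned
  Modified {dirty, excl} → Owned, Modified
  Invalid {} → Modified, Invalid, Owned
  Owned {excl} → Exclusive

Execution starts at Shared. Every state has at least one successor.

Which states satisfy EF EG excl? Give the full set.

{Shared, Modified, Invalid}

States satisfying EG excl: {Modified}.
States satisfying EF EG excl: {Shared, Modified, Invalid}.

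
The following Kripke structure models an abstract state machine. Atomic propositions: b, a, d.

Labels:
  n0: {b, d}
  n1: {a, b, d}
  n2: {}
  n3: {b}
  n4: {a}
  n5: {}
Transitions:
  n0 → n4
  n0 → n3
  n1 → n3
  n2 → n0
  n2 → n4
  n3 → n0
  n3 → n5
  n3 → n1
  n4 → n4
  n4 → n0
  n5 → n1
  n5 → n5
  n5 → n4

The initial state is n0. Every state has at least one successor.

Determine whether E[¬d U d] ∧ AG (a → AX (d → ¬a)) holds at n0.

States satisfying ¬d: {n2, n3, n4, n5}.
States satisfying d: {n0, n1}.
States satisfying E[¬d U d]: {n0, n1, n2, n3, n4, n5}.
States satisfying a → AX (d → ¬a): {n0, n1, n2, n3, n4, n5}.
States satisfying AG (a → AX (d → ¬a)): {n0, n1, n2, n3, n4, n5}.
States satisfying E[¬d U d] ∧ AG (a → AX (d → ¬a)): {n0, n1, n2, n3, n4, n5}.
n0 ∈ Sat(E[¬d U d] ∧ AG (a → AX (d → ¬a))).

Holds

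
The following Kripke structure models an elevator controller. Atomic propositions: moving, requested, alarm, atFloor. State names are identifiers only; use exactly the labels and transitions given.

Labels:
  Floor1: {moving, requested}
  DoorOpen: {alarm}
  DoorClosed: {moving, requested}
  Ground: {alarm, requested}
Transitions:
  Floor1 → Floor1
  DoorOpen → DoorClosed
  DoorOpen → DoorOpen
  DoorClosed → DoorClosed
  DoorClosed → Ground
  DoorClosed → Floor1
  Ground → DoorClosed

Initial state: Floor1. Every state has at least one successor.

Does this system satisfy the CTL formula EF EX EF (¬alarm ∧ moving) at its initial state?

States satisfying EX EF (¬alarm ∧ moving): {Floor1, DoorOpen, DoorClosed, Ground}.
States satisfying EF EX EF (¬alarm ∧ moving): {Floor1, DoorOpen, DoorClosed, Ground}.
Some path from Floor1 reaches a state where EX EF (¬alarm ∧ moving) holds.
Floor1 ∈ Sat(EF EX EF (¬alarm ∧ moving)).

Yes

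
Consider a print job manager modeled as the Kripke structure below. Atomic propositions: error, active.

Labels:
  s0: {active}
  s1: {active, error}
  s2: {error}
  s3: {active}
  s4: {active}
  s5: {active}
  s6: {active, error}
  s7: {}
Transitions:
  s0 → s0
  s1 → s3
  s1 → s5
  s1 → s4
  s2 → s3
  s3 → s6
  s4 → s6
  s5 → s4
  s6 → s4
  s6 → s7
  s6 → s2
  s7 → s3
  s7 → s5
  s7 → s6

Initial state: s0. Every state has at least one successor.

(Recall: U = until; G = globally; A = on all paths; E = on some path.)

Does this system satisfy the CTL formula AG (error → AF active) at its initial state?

States satisfying error → AF active: {s0, s1, s2, s3, s4, s5, s6, s7}.
States satisfying AG (error → AF active): {s0, s1, s2, s3, s4, s5, s6, s7}.
Every state reachable from s0 satisfies error → AF active.
s0 ∈ Sat(AG (error → AF active)).

Yes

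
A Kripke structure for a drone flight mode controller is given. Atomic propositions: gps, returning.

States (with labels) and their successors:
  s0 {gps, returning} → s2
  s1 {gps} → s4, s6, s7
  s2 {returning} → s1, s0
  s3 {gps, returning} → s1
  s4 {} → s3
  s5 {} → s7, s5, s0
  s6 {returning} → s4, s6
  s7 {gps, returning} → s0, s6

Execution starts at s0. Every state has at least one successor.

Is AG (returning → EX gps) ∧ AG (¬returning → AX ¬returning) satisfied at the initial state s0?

States satisfying returning → EX gps: {s1, s2, s3, s4, s5, s7}.
States satisfying AG (returning → EX gps): ∅.
States satisfying ¬returning → AX ¬returning: {s0, s2, s3, s6, s7}.
States satisfying AG (¬returning → AX ¬returning): ∅.
States satisfying AG (returning → EX gps) ∧ AG (¬returning → AX ¬returning): ∅.
s0 ∉ Sat(AG (returning → EX gps) ∧ AG (¬returning → AX ¬returning)).

No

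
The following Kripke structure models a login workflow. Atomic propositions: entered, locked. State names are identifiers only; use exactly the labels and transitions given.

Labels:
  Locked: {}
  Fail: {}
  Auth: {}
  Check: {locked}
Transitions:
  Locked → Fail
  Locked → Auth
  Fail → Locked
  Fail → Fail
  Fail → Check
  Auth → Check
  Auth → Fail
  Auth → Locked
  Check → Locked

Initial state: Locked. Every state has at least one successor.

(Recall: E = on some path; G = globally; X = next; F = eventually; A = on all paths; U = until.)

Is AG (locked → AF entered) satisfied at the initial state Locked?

Violated

States satisfying locked → AF entered: {Locked, Fail, Auth}.
States satisfying AG (locked → AF entered): ∅.
Check is reachable from Locked and violates locked → AF entered, so AG fails at Locked.
Locked ∉ Sat(AG (locked → AF entered)).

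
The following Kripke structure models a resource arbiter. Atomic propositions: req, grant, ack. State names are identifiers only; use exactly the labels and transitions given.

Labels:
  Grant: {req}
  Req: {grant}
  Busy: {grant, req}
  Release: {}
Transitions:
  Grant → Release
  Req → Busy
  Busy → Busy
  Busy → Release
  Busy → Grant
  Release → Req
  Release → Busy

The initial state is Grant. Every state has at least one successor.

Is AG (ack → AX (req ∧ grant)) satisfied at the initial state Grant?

States satisfying ack → AX (req ∧ grant): {Grant, Req, Busy, Release}.
States satisfying AG (ack → AX (req ∧ grant)): {Grant, Req, Busy, Release}.
Every state reachable from Grant satisfies ack → AX (req ∧ grant).
Grant ∈ Sat(AG (ack → AX (req ∧ grant))).

Yes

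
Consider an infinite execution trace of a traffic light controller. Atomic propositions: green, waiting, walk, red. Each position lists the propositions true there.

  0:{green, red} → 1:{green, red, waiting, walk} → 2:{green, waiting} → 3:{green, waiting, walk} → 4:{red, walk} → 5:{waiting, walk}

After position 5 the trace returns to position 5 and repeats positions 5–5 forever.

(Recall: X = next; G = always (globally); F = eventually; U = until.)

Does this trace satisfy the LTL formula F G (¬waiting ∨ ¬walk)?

Violated

G (¬waiting ∨ ¬walk) is false at every position 0..5, so it never becomes true and F G (¬waiting ∨ ¬walk) fails.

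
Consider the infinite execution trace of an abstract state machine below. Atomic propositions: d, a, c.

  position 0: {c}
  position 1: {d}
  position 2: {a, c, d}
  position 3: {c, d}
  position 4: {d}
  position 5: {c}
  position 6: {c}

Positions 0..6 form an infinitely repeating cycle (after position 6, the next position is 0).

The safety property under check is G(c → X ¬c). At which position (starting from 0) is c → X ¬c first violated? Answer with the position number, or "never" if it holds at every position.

2

Check c → X ¬c at each position in order: 0 ✓, 1 ✓.
At position 2 the labels are {a, c, d} and the next position 3 has {c, d}, so c → X ¬c is false there. This is the first violation.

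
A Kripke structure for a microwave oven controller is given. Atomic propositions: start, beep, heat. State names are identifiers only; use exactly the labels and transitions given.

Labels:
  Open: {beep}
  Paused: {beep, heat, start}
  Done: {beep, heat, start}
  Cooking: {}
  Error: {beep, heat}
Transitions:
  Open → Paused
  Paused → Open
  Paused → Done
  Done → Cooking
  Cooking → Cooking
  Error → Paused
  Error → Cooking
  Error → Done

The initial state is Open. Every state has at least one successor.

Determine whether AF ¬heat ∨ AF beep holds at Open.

States satisfying ¬heat: {Open, Cooking}.
States satisfying AF ¬heat: {Open, Paused, Done, Cooking, Error}.
States satisfying beep: {Open, Paused, Done, Error}.
States satisfying AF beep: {Open, Paused, Done, Error}.
States satisfying AF ¬heat ∨ AF beep: {Open, Paused, Done, Cooking, Error}.
Open ∈ Sat(AF ¬heat ∨ AF beep).

Satisfied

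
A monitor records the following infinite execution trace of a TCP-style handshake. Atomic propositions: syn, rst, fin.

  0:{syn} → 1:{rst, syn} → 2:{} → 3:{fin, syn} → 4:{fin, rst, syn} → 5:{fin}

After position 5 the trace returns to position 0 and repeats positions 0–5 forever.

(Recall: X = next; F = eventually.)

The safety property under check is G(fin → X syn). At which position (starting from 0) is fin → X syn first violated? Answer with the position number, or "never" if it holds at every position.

Check fin → X syn at each position in order: 0 ✓, 1 ✓, 2 ✓, 3 ✓.
At position 4 the labels are {fin, rst, syn} and the next position 5 has {fin}, so fin → X syn is false there. This is the first violation.

4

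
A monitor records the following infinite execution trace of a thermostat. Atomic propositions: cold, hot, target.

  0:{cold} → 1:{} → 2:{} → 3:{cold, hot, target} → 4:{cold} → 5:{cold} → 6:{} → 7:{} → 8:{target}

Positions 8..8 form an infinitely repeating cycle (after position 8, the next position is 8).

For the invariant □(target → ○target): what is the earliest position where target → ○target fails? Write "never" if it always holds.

Check target → ○target at each position in order: 0 ✓, 1 ✓, 2 ✓.
At position 3 the labels are {cold, hot, target} and the next position 4 has {cold}, so target → ○target is false there. This is the first violation.

3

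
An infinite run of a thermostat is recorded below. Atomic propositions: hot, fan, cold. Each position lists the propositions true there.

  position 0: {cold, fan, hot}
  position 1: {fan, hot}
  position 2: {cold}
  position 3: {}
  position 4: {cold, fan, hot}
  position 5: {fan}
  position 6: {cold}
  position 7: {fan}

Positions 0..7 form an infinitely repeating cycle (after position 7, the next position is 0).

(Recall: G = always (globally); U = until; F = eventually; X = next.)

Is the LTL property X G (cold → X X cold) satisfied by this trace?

The position after 0 is 1; G (cold → X X cold) is true there.

Yes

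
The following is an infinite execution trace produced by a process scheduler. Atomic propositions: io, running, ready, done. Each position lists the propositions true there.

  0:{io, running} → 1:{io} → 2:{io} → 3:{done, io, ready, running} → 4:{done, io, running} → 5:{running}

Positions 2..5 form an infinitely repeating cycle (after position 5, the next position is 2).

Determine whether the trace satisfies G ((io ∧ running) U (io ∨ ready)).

Violated

(io ∧ running) U (io ∨ ready) must hold at every position from 0 onward. It fails at position 5, so G ((io ∧ running) U (io ∨ ready)) is false.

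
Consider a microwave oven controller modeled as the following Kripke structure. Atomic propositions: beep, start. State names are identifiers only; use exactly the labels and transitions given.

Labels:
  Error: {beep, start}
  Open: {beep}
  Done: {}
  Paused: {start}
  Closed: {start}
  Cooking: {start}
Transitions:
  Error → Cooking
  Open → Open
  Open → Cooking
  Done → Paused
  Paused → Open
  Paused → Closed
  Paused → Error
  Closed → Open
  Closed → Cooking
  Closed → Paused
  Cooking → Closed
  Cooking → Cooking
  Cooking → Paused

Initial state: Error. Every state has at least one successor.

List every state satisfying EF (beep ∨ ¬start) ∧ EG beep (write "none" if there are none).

States satisfying beep ∨ ¬start: {Error, Open, Done}.
States satisfying EF (beep ∨ ¬start): {Error, Open, Done, Paused, Closed, Cooking}.
States satisfying beep: {Error, Open}.
States satisfying EG beep: {Open}.
States satisfying EF (beep ∨ ¬start) ∧ EG beep: {Open}.

{Open}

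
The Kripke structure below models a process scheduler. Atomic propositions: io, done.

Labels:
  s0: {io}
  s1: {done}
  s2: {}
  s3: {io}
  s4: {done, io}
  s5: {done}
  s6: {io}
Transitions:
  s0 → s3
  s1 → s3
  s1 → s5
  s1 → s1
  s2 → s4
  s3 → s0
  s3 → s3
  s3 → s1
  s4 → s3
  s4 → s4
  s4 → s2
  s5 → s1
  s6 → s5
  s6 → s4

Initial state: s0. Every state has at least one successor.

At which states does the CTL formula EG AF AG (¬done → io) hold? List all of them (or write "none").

{s0, s1, s3, s5}

States satisfying AF AG (¬done → io): {s0, s1, s3, s5}.
States satisfying EG AF AG (¬done → io): {s0, s1, s3, s5}.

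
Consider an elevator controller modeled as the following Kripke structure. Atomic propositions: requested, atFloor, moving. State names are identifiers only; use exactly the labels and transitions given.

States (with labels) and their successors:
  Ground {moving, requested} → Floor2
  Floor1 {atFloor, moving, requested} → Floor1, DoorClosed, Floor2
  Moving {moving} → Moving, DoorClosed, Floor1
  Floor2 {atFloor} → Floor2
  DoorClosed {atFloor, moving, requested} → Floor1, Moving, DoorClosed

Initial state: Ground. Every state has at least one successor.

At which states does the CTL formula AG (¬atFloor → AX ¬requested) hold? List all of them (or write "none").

States satisfying ¬atFloor → AX ¬requested: {Ground, Floor1, Floor2, DoorClosed}.
States satisfying AG (¬atFloor → AX ¬requested): {Ground, Floor2}.

{Ground, Floor2}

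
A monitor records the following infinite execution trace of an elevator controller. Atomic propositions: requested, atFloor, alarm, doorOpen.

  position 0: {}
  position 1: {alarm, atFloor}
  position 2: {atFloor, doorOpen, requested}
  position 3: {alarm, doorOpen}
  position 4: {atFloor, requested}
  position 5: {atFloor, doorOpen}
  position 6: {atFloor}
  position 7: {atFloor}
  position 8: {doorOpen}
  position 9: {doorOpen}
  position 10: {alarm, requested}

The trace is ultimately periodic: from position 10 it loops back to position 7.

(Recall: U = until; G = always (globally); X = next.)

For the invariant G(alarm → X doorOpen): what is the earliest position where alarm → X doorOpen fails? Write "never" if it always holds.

3

Check alarm → X doorOpen at each position in order: 0 ✓, 1 ✓, 2 ✓.
At position 3 the labels are {alarm, doorOpen} and the next position 4 has {atFloor, requested}, so alarm → X doorOpen is false there. This is the first violation.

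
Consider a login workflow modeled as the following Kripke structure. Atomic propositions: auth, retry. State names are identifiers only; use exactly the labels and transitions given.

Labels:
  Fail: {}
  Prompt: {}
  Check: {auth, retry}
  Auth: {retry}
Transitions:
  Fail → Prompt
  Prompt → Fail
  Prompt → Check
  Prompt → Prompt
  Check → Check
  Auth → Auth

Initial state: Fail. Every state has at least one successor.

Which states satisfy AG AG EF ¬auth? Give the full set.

{Auth}

States satisfying AG EF ¬auth: {Auth}.
States satisfying AG AG EF ¬auth: {Auth}.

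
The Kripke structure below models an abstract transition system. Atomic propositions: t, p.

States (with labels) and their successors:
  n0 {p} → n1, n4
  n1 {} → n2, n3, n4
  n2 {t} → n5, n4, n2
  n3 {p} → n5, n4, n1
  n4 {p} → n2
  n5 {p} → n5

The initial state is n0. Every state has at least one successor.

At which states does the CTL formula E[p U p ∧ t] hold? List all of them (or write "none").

none

States satisfying p: {n0, n3, n4, n5}.
States satisfying p ∧ t: ∅.
States satisfying E[p U p ∧ t]: ∅.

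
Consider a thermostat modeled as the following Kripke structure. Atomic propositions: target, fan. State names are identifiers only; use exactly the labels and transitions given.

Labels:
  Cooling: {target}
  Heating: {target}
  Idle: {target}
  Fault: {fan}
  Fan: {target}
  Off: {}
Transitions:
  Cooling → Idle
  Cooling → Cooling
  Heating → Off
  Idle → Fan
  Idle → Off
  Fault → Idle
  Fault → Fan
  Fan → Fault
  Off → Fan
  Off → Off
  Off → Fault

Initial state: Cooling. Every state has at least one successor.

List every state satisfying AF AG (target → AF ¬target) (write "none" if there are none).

{Heating, Idle, Fault, Fan, Off}

States satisfying AG (target → AF ¬target): {Heating, Idle, Fault, Fan, Off}.
States satisfying AF AG (target → AF ¬target): {Heating, Idle, Fault, Fan, Off}.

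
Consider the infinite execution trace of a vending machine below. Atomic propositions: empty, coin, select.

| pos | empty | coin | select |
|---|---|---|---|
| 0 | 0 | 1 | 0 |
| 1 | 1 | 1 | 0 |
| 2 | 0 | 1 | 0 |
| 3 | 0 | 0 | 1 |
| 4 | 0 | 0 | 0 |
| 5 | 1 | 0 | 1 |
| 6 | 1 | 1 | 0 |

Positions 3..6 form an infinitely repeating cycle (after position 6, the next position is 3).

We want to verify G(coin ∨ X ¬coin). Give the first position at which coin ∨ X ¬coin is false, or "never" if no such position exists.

5

Check coin ∨ X ¬coin at each position in order: 0 ✓, 1 ✓, 2 ✓, 3 ✓, 4 ✓.
At position 5 the labels are {empty, select} and the next position 6 has {coin, empty}, so coin ∨ X ¬coin is false there. This is the first violation.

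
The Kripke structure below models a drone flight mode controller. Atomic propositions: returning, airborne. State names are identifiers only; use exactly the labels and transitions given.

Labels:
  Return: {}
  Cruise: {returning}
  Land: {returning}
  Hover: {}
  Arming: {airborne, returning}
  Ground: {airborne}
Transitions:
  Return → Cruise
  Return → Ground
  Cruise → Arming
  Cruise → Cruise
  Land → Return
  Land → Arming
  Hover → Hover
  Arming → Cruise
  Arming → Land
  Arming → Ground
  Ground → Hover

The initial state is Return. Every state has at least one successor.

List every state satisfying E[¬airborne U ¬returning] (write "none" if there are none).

States satisfying ¬airborne: {Return, Cruise, Land, Hover}.
States satisfying ¬returning: {Return, Hover, Ground}.
States satisfying E[¬airborne U ¬returning]: {Return, Land, Hover, Ground}.

{Return, Land, Hover, Ground}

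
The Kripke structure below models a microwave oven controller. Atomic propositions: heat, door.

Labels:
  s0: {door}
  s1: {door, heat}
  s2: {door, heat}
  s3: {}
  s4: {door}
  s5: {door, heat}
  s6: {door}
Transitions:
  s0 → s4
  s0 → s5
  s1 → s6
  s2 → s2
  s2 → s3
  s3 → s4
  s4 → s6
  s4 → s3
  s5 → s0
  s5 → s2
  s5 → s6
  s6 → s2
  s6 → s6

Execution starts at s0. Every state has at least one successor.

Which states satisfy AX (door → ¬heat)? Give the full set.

{s1, s3, s4}

States satisfying door → ¬heat: {s0, s3, s4, s6}.
States satisfying AX (door → ¬heat): {s1, s3, s4}.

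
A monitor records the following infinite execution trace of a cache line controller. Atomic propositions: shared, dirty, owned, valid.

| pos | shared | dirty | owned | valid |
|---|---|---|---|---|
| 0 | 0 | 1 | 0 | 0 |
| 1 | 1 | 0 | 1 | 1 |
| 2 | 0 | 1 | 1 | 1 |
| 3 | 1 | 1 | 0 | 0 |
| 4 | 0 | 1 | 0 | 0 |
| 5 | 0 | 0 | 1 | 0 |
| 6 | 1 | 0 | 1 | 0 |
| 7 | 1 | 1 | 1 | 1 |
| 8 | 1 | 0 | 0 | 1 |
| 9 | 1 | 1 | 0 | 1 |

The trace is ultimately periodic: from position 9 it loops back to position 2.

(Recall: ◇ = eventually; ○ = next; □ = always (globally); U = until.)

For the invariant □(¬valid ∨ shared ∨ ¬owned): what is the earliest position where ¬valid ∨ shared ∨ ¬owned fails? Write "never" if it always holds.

2

Check ¬valid ∨ shared ∨ ¬owned at each position in order: 0 ✓, 1 ✓.
At position 2 the labels are {dirty, owned, valid}, so ¬valid ∨ shared ∨ ¬owned is false there. This is the first violation.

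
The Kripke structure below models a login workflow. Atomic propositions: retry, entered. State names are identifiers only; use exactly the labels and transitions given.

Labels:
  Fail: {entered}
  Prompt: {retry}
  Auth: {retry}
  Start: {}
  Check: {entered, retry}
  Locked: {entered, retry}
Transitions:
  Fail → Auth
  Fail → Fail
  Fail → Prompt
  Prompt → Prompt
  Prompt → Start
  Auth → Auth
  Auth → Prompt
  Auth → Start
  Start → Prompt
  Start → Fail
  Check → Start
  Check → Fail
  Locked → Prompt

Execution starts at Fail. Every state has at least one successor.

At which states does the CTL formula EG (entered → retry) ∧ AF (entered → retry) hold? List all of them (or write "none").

{Prompt, Auth, Start, Check, Locked}

States satisfying entered → retry: {Prompt, Auth, Start, Check, Locked}.
States satisfying EG (entered → retry): {Prompt, Auth, Start, Check, Locked}.
States satisfying AF (entered → retry): {Prompt, Auth, Start, Check, Locked}.
States satisfying EG (entered → retry) ∧ AF (entered → retry): {Prompt, Auth, Start, Check, Locked}.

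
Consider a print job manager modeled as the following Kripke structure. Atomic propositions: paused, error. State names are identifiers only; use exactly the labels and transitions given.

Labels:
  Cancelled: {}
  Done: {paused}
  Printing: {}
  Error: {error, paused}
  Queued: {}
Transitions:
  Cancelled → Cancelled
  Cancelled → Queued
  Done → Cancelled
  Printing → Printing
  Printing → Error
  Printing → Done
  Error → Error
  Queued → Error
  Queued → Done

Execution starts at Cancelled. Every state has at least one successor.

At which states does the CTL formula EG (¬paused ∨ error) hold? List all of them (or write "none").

States satisfying ¬paused ∨ error: {Cancelled, Printing, Error, Queued}.
States satisfying EG (¬paused ∨ error): {Cancelled, Printing, Error, Queued}.

{Cancelled, Printing, Error, Queued}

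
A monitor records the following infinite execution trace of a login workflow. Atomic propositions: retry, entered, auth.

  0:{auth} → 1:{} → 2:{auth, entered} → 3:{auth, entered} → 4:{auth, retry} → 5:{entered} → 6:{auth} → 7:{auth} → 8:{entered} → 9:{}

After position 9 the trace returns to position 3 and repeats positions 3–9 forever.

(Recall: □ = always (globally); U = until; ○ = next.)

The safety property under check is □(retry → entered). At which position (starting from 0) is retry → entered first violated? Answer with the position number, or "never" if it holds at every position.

Check retry → entered at each position in order: 0 ✓, 1 ✓, 2 ✓, 3 ✓.
At position 4 the labels are {auth, retry}, so retry → entered is false there. This is the first violation.

4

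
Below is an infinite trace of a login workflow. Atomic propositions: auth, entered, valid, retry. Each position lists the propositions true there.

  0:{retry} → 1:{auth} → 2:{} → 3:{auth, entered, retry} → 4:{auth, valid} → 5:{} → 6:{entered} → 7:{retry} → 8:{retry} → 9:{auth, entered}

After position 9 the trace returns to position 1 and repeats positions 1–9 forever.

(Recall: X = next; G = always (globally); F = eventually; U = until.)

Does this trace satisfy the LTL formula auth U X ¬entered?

Satisfied

Walking from position 0: X ¬entered first holds at position 0, and auth holds at every earlier position along the way, so auth U X ¬entered holds.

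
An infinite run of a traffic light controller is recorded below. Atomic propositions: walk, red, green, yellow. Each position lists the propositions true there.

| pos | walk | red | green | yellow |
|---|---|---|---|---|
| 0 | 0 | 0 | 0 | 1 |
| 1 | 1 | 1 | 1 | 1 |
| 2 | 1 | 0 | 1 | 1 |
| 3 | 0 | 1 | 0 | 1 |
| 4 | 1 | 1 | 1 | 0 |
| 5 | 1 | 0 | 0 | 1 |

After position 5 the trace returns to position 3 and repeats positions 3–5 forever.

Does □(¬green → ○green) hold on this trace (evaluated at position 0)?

No

¬green → ○green must hold at every position from 0 onward. It fails at position 5, so □(¬green → ○green) is false.
Positions where ¬green holds: 0, 3, 5.
Check ○green at each: 0→ok, 3→ok, 5→fails.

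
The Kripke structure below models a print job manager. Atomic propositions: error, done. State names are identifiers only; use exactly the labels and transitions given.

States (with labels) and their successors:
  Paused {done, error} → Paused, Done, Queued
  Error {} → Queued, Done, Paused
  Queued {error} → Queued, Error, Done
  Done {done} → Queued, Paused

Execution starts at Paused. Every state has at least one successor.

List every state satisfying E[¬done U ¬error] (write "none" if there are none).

{Error, Queued, Done}

States satisfying ¬done: {Error, Queued}.
States satisfying ¬error: {Error, Done}.
States satisfying E[¬done U ¬error]: {Error, Queued, Done}.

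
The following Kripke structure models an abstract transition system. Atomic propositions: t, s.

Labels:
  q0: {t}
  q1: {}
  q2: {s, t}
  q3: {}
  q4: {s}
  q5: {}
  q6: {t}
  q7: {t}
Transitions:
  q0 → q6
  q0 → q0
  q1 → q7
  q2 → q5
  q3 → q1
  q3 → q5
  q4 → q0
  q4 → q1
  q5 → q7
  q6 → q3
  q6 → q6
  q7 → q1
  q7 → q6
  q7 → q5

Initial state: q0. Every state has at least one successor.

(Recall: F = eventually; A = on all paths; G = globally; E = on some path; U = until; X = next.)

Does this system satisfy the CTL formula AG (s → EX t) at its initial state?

States satisfying s → EX t: {q0, q1, q3, q4, q5, q6, q7}.
States satisfying AG (s → EX t): {q0, q1, q3, q4, q5, q6, q7}.
Every state reachable from q0 satisfies s → EX t.
q0 ∈ Sat(AG (s → EX t)).

Holds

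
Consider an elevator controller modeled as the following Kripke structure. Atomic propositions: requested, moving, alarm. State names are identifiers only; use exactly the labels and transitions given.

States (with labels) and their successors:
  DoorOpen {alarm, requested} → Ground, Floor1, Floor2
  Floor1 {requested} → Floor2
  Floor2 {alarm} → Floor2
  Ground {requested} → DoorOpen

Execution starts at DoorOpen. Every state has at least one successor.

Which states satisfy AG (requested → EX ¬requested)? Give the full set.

{Floor1, Floor2}

States satisfying requested → EX ¬requested: {DoorOpen, Floor1, Floor2}.
States satisfying AG (requested → EX ¬requested): {Floor1, Floor2}.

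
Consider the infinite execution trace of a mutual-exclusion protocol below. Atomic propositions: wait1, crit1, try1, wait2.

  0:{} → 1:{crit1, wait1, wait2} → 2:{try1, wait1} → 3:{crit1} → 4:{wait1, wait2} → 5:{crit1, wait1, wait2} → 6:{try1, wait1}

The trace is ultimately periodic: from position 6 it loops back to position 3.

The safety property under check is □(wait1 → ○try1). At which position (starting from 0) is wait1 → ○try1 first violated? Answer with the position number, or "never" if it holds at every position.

2

Check wait1 → ○try1 at each position in order: 0 ✓, 1 ✓.
At position 2 the labels are {try1, wait1} and the next position 3 has {crit1}, so wait1 → ○try1 is false there. This is the first violation.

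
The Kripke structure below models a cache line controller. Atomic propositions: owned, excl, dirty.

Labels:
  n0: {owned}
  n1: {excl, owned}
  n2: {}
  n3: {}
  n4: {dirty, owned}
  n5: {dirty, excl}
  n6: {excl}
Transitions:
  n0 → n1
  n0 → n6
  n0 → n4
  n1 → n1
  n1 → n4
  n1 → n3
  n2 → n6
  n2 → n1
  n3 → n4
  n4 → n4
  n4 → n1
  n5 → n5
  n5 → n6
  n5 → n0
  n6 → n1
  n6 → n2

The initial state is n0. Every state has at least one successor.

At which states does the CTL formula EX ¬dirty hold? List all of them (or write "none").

States satisfying ¬dirty: {n0, n1, n2, n3, n6}.
States satisfying EX ¬dirty: {n0, n1, n2, n4, n5, n6}.

{n0, n1, n2, n4, n5, n6}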